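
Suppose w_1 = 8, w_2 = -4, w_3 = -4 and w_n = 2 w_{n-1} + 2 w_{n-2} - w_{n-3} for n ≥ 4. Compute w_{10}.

w_4 = 2*(-4) + 2*(-4) - 8 = -24
w_5 = 2*(-24) + 2*(-4) - (-4) = -52
w_6 = 2*(-52) + 2*(-24) - (-4) = -148
w_7 = 2*(-148) + 2*(-52) - (-24) = -376
w_8 = 2*(-376) + 2*(-148) - (-52) = -996
w_9 = 2*(-996) + 2*(-376) - (-148) = -2596
w_{10} = 2*(-2596) + 2*(-996) - (-376) = -6808

-6808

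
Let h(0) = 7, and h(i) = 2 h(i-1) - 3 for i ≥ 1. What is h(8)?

h(1) = 2*7 - 3 = 11
h(2) = 2*11 - 3 = 19
h(3) = 2*19 - 3 = 35
h(4) = 2*35 - 3 = 67
h(5) = 2*67 - 3 = 131
h(6) = 2*131 - 3 = 259
h(7) = 2*259 - 3 = 515
h(8) = 2*515 - 3 = 1027

1027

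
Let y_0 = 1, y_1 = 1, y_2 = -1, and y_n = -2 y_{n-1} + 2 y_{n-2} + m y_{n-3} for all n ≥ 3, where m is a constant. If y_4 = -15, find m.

5

y_3 = 4 + m
y_4 = -10 - m
So -10 - m = -15, giving m = 5.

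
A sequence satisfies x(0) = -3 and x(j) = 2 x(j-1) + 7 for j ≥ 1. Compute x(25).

134217721

The fixed point is 7/(1 - 2) = -7, so x(j) + 7 = 2(x(j-1) + 7).
Hence x(j) = 4·2^j - 7.
x(25) = 4·2^{25} - 7 = 4·33554432 - 7 = 134217721.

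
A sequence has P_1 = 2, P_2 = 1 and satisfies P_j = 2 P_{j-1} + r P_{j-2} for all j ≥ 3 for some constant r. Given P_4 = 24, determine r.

P_3 = 2 + 2r
P_4 = 4 + 5r
So 4 + 5r = 24, giving r = 4.

4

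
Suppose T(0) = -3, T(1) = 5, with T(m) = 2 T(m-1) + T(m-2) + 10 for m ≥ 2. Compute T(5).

309

T(2) = 2*5 + (-3) + 10 = 17
T(3) = 2*17 + 5 + 10 = 49
T(4) = 2*49 + 17 + 10 = 125
T(5) = 2*125 + 49 + 10 = 309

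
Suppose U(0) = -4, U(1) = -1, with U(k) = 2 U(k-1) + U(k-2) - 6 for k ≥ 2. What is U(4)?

-80

U(2) = 2*(-1) + (-4) - 6 = -12
U(3) = 2*(-12) + (-1) - 6 = -31
U(4) = 2*(-31) + (-12) - 6 = -80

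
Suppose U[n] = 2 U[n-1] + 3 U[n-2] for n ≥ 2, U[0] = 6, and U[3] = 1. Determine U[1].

-5

Let U[1] = w.
U[2] = 18 + 2w
U[3] = 36 + 7w
So 36 + 7w = 1, giving w = -5.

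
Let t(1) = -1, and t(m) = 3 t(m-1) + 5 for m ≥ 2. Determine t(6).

362

t(2) = 3*(-1) + 5 = 2
t(3) = 3*2 + 5 = 11
t(4) = 3*11 + 5 = 38
t(5) = 3*38 + 5 = 119
t(6) = 3*119 + 5 = 362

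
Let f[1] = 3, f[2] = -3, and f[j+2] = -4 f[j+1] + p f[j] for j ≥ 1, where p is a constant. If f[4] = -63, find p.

f[3] = 12 + 3p
f[4] = -48 - 15p
So -48 - 15p = -63, giving p = 1.

1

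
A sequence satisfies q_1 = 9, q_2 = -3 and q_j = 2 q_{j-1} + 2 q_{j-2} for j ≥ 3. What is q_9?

q_3 = 2·(-3) + 2·9 = 12
q_4 = 2·12 + 2·(-3) = 18
q_5 = 2·18 + 2·12 = 60
q_6 = 2·60 + 2·18 = 156
q_7 = 2·156 + 2·60 = 432
q_8 = 2·432 + 2·156 = 1176
q_9 = 2·1176 + 2·432 = 3216

3216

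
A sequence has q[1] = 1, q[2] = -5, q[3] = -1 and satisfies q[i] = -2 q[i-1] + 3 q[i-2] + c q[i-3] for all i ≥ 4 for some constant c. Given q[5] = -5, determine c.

q[4] = -13 + c
q[5] = 23 - 7c
So 23 - 7c = -5, giving c = 4.

4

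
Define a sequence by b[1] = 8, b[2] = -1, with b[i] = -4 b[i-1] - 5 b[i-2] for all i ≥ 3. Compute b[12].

b[3] = -4*(-1) - 5*8 = -36
b[4] = -4*(-36) - 5*(-1) = 149
b[5] = -4*149 - 5*(-36) = -416
b[6] = -4*(-416) - 5*149 = 919
b[7] = -4*919 - 5*(-416) = -1596
b[8] = -4*(-1596) - 5*919 = 1789
b[9] = -4*1789 - 5*(-1596) = 824
b[10] = -4*824 - 5*1789 = -12241
b[11] = -4*(-12241) - 5*824 = 44844
b[12] = -4*44844 - 5*(-12241) = -118171

-118171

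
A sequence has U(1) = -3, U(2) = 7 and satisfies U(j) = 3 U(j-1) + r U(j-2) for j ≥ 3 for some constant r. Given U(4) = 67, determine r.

U(3) = 21 - 3r
U(4) = 63 - 2r
So 63 - 2r = 67, giving r = -2.

-2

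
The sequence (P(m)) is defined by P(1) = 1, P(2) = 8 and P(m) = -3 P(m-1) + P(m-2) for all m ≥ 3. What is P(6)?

839

P(3) = -3·8 + 1 = -23
P(4) = -3·(-23) + 8 = 77
P(5) = -3·77 + (-23) = -254
P(6) = -3·(-254) + 77 = 839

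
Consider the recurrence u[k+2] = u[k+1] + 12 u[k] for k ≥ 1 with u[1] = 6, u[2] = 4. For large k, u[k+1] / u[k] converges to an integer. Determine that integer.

4

The characteristic equation is r^2 - r - 12 = 0, which factors as (r - 4)(r + 3) = 0.
So the roots are 4 and -3. Since |4| > |-3| and the coefficient of 4^k is non-zero, the ratio tends to 4.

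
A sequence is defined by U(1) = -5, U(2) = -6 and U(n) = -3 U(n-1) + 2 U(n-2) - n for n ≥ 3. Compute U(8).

-4557

U(3) = -3*(-6) + 2*(-5) - 3 = 5
U(4) = -3*5 + 2*(-6) - 4 = -31
U(5) = -3*(-31) + 2*5 - 5 = 98
U(6) = -3*98 + 2*(-31) - 6 = -362
U(7) = -3*(-362) + 2*98 - 7 = 1275
U(8) = -3*1275 + 2*(-362) - 8 = -4557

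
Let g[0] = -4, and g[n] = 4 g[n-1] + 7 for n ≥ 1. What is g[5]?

-1709

g[1] = 4(-4) + 7 = -9
g[2] = 4(-9) + 7 = -29
g[3] = 4(-29) + 7 = -109
g[4] = 4(-109) + 7 = -429
g[5] = 4(-429) + 7 = -1709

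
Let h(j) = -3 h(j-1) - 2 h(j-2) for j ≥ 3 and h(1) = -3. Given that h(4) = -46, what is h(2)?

Let h(2) = w.
h(3) = 6 - 3w
h(4) = -18 + 7w
So -18 + 7w = -46, giving w = -4.

-4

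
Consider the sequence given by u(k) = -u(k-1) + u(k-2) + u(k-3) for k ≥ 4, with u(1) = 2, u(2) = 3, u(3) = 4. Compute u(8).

u(4) = -4 + 3 + 2 = 1
u(5) = -1 + 4 + 3 = 6
u(6) = -6 + 1 + 4 = -1
u(7) = -(-1) + 6 + 1 = 8
u(8) = -8 + (-1) + 6 = -3

-3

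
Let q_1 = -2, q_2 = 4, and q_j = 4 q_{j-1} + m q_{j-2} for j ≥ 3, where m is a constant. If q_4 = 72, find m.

-2

q_3 = 16 - 2m
q_4 = 64 - 4m
So 64 - 4m = 72, giving m = -2.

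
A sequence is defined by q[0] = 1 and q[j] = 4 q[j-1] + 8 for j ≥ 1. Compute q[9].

961192

q[1] = 4(1) + 8 = 12
q[2] = 4(12) + 8 = 56
q[3] = 4(56) + 8 = 232
q[4] = 4(232) + 8 = 936
q[5] = 4(936) + 8 = 3752
q[6] = 4(3752) + 8 = 15016
q[7] = 4(15016) + 8 = 60072
q[8] = 4(60072) + 8 = 240296
q[9] = 4(240296) + 8 = 961192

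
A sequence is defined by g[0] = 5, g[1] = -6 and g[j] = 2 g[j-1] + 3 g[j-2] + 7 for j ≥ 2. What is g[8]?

4105

g[2] = 2*(-6) + 3*5 + 7 = 10
g[3] = 2*10 + 3*(-6) + 7 = 9
g[4] = 2*9 + 3*10 + 7 = 55
g[5] = 2*55 + 3*9 + 7 = 144
g[6] = 2*144 + 3*55 + 7 = 460
g[7] = 2*460 + 3*144 + 7 = 1359
g[8] = 2*1359 + 3*460 + 7 = 4105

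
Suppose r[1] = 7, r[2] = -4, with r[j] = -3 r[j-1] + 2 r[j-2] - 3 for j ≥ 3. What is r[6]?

r[3] = -3(-4) + 2(7) - 3 = 23
r[4] = -3(23) + 2(-4) - 3 = -80
r[5] = -3(-80) + 2(23) - 3 = 283
r[6] = -3(283) + 2(-80) - 3 = -1012

-1012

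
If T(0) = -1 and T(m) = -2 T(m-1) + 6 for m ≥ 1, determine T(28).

The fixed point is 6/(1 + 2) = 2, so T(m) - 2 = -2(T(m-1) - 2).
Hence T(m) = -3·(-2)^m + 2.
T(28) = -3·(-2)^{28} + 2 = -3·268435456 + 2 = -805306366.

-805306366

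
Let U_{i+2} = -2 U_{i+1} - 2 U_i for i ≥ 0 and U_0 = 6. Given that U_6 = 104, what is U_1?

Let U_1 = x.
U_2 = -12 - 2x
U_3 = 24 + 2x
U_4 = -24
U_5 = -4x
U_6 = 48 + 8x
So 48 + 8x = 104, giving x = 7.

7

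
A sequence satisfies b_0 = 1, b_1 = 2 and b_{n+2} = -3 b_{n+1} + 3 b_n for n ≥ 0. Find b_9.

b_2 = -3*2 + 3*1 = -3
b_3 = -3*(-3) + 3*2 = 15
b_4 = -3*15 + 3*(-3) = -54
b_5 = -3*(-54) + 3*15 = 207
b_6 = -3*207 + 3*(-54) = -783
b_7 = -3*(-783) + 3*207 = 2970
b_8 = -3*2970 + 3*(-783) = -11259
b_9 = -3*(-11259) + 3*2970 = 42687

42687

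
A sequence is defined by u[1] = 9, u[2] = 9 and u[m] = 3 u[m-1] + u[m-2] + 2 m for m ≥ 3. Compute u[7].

5289

u[3] = 3(9) + 9 + 6 = 42
u[4] = 3(42) + 9 + 8 = 143
u[5] = 3(143) + 42 + 10 = 481
u[6] = 3(481) + 143 + 12 = 1598
u[7] = 3(1598) + 481 + 14 = 5289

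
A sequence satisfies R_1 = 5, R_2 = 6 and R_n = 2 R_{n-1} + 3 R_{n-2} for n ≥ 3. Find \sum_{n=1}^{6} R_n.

1001

R_3 = 2·6 + 3·5 = 27
R_4 = 2·27 + 3·6 = 72
R_5 = 2·72 + 3·27 = 225
R_6 = 2·225 + 3·72 = 666
Sum = 5 + 6 + 27 + 72 + 225 + 666 = 1001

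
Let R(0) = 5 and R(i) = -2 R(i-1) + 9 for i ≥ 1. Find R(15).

-65533

The fixed point is 9/(1 + 2) = 3, so R(i) - 3 = -2(R(i-1) - 3).
Hence R(i) = 2·(-2)^i + 3.
R(15) = 2·(-2)^{15} + 3 = 2·-32768 + 3 = -65533.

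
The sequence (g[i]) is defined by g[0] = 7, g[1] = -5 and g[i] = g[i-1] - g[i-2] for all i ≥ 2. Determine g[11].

g[2] = (-5) - 7 = -12
g[3] = (-12) - (-5) = -7
g[4] = (-7) - (-12) = 5
g[5] = 5 - (-7) = 12
g[6] = 12 - 5 = 7
g[7] = 7 - 12 = -5
g[8] = (-5) - 7 = -12
g[9] = (-12) - (-5) = -7
g[10] = (-7) - (-12) = 5
g[11] = 5 - (-7) = 12

12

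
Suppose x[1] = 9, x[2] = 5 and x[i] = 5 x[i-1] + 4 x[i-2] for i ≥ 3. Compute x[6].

10645

x[3] = 5*5 + 4*9 = 61
x[4] = 5*61 + 4*5 = 325
x[5] = 5*325 + 4*61 = 1869
x[6] = 5*1869 + 4*325 = 10645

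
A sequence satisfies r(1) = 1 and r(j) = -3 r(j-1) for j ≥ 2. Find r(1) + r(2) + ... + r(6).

r(2) = -3(1) = -3
r(3) = -3(-3) = 9
r(4) = -3(9) = -27
r(5) = -3(-27) = 81
r(6) = -3(81) = -243
Sum = 1 + (-3) + 9 + (-27) + 81 + (-243) = -182

-182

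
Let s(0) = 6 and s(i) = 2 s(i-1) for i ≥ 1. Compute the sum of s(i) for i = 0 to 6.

s(1) = 2(6) = 12
s(2) = 2(12) = 24
s(3) = 2(24) = 48
s(4) = 2(48) = 96
s(5) = 2(96) = 192
s(6) = 2(192) = 384
Sum = 6 + 12 + 24 + 48 + 96 + 192 + 384 = 762

762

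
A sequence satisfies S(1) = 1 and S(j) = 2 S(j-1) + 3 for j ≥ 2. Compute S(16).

The fixed point is 3/(1 - 2) = -3, so S(j) + 3 = 2(S(j-1) + 3).
Hence S(j) = 4·2^{j-1} - 3.
S(16) = 4·2^{15} - 3 = 4·32768 - 3 = 131069.

131069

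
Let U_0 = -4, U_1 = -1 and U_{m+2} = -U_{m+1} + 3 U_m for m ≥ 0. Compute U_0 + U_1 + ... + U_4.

U_2 = -(-1) + 3(-4) = -11
U_3 = -(-11) + 3(-1) = 8
U_4 = -8 + 3(-11) = -41
Sum = (-4) + (-1) + (-11) + 8 + (-41) = -49

-49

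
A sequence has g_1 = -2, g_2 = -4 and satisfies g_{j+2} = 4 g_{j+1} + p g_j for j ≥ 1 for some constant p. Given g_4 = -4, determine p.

g_3 = -16 - 2p
g_4 = -64 - 12p
So -64 - 12p = -4, giving p = -5.

-5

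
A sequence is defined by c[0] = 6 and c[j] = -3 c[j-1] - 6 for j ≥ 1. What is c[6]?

5466

c[1] = -3(6) - 6 = -24
c[2] = -3(-24) - 6 = 66
c[3] = -3(66) - 6 = -204
c[4] = -3(-204) - 6 = 606
c[5] = -3(606) - 6 = -1824
c[6] = -3(-1824) - 6 = 5466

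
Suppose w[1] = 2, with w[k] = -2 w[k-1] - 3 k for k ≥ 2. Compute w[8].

w[2] = -2(2) - 6 = -10
w[3] = -2(-10) - 9 = 11
w[4] = -2(11) - 12 = -34
w[5] = -2(-34) - 15 = 53
w[6] = -2(53) - 18 = -124
w[7] = -2(-124) - 21 = 227
w[8] = -2(227) - 24 = -478

-478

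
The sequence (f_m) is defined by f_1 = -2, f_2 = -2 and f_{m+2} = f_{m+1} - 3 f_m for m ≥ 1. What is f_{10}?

f_3 = (-2) - 3(-2) = 4
f_4 = 4 - 3(-2) = 10
f_5 = 10 - 3(4) = -2
f_6 = (-2) - 3(10) = -32
f_7 = (-32) - 3(-2) = -26
f_8 = (-26) - 3(-32) = 70
f_9 = 70 - 3(-26) = 148
f_{10} = 148 - 3(70) = -62

-62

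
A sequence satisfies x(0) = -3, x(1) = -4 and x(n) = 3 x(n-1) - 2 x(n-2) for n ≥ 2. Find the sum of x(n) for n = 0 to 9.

-1043

x(2) = 3*(-4) - 2*(-3) = -6
x(3) = 3*(-6) - 2*(-4) = -10
x(4) = 3*(-10) - 2*(-6) = -18
x(5) = 3*(-18) - 2*(-10) = -34
x(6) = 3*(-34) - 2*(-18) = -66
x(7) = 3*(-66) - 2*(-34) = -130
x(8) = 3*(-130) - 2*(-66) = -258
x(9) = 3*(-258) - 2*(-130) = -514
Sum = (-3) + (-4) + (-6) + (-10) + (-18) + (-34) + (-66) + (-130) + (-258) + (-514) = -1043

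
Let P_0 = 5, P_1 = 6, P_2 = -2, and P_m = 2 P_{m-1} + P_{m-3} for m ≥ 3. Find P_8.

P_3 = 2*(-2) + 5 = 1
P_4 = 2*1 + 6 = 8
P_5 = 2*8 + (-2) = 14
P_6 = 2*14 + 1 = 29
P_7 = 2*29 + 8 = 66
P_8 = 2*66 + 14 = 146

146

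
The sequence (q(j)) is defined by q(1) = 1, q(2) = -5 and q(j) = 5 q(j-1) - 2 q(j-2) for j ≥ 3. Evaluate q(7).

-11883

q(3) = 5·(-5) - 2·1 = -27
q(4) = 5·(-27) - 2·(-5) = -125
q(5) = 5·(-125) - 2·(-27) = -571
q(6) = 5·(-571) - 2·(-125) = -2605
q(7) = 5·(-2605) - 2·(-571) = -11883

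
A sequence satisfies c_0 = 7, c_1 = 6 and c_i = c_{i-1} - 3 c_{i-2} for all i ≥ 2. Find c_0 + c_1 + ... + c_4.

-23

c_2 = 6 - 3·7 = -15
c_3 = (-15) - 3·6 = -33
c_4 = (-33) - 3·(-15) = 12
Sum = 7 + 6 + (-15) + (-33) + 12 = -23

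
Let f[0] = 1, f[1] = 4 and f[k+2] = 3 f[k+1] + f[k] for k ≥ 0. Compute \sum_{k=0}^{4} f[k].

f[2] = 3·4 + 1 = 13
f[3] = 3·13 + 4 = 43
f[4] = 3·43 + 13 = 142
Sum = 1 + 4 + 13 + 43 + 142 = 203

203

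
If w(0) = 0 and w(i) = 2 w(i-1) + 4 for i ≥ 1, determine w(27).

The fixed point is 4/(1 - 2) = -4, so w(i) + 4 = 2(w(i-1) + 4).
Hence w(i) = 4·2^i - 4.
w(27) = 4·2^{27} - 4 = 4·134217728 - 4 = 536870908.

536870908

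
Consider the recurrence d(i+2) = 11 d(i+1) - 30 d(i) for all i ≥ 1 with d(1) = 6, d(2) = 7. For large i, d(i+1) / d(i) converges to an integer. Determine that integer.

6

The characteristic equation is r^2 - 11r + 30 = 0, which factors as (r - 6)(r - 5) = 0.
So the roots are 6 and 5. Since |6| > |5| and the coefficient of 6^i is non-zero, the ratio tends to 6.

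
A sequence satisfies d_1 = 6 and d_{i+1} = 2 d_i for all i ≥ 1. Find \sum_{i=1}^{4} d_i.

d_2 = 2·6 = 12
d_3 = 2·12 = 24
d_4 = 2·24 = 48
Sum = 6 + 12 + 24 + 48 = 90

90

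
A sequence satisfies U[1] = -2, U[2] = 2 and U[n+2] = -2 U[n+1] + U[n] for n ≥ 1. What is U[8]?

U[3] = -2·2 + (-2) = -6
U[4] = -2·(-6) + 2 = 14
U[5] = -2·14 + (-6) = -34
U[6] = -2·(-34) + 14 = 82
U[7] = -2·82 + (-34) = -198
U[8] = -2·(-198) + 82 = 478

478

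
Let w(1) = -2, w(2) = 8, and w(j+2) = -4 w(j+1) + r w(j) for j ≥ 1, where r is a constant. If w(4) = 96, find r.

w(3) = -32 - 2r
w(4) = 128 + 16r
So 128 + 16r = 96, giving r = -2.

-2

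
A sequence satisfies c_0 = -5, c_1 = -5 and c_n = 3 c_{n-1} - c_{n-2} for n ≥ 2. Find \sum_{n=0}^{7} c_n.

-1890

c_2 = 3·(-5) - (-5) = -10
c_3 = 3·(-10) - (-5) = -25
c_4 = 3·(-25) - (-10) = -65
c_5 = 3·(-65) - (-25) = -170
c_6 = 3·(-170) - (-65) = -445
c_7 = 3·(-445) - (-170) = -1165
Sum = (-5) + (-5) + (-10) + (-25) + (-65) + (-170) + (-445) + (-1165) = -1890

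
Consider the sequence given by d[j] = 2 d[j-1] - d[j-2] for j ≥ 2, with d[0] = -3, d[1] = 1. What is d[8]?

d[2] = 2(1) - (-3) = 5
d[3] = 2(5) - 1 = 9
d[4] = 2(9) - 5 = 13
d[5] = 2(13) - 9 = 17
d[6] = 2(17) - 13 = 21
d[7] = 2(21) - 17 = 25
d[8] = 2(25) - 21 = 29

29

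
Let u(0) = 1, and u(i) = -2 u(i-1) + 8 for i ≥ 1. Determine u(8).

-424

u(1) = -2(1) + 8 = 6
u(2) = -2(6) + 8 = -4
u(3) = -2(-4) + 8 = 16
u(4) = -2(16) + 8 = -24
u(5) = -2(-24) + 8 = 56
u(6) = -2(56) + 8 = -104
u(7) = -2(-104) + 8 = 216
u(8) = -2(216) + 8 = -424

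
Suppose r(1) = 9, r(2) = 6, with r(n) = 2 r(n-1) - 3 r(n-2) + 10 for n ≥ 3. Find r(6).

r(3) = 2*6 - 3*9 + 10 = -5
r(4) = 2*(-5) - 3*6 + 10 = -18
r(5) = 2*(-18) - 3*(-5) + 10 = -11
r(6) = 2*(-11) - 3*(-18) + 10 = 42

42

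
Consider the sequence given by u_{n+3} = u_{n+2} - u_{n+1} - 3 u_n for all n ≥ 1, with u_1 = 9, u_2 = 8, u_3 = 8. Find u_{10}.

-168

u_4 = 8 - 8 - 3(9) = -27
u_5 = (-27) - 8 - 3(8) = -59
u_6 = (-59) - (-27) - 3(8) = -56
u_7 = (-56) - (-59) - 3(-27) = 84
u_8 = 84 - (-56) - 3(-59) = 317
u_9 = 317 - 84 - 3(-56) = 401
u_{10} = 401 - 317 - 3(84) = -168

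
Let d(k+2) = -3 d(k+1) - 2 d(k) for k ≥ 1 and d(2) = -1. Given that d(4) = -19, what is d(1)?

Let d(1) = v.
d(3) = 3 - 2v
d(4) = -7 + 6v
So -7 + 6v = -19, giving v = -2.

-2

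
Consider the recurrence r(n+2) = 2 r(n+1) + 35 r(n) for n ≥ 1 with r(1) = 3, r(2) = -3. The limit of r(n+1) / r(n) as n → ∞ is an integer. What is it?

7

The characteristic equation is r^2 - 2r - 35 = 0, which factors as (r - 7)(r + 5) = 0.
So the roots are 7 and -5. Since |7| > |-5| and the coefficient of 7^n is non-zero, the ratio tends to 7.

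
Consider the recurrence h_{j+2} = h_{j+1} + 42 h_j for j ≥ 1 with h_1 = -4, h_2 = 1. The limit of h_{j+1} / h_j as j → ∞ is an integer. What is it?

7

The characteristic equation is r^2 - r - 42 = 0, which factors as (r - 7)(r + 6) = 0.
So the roots are 7 and -6. Since |7| > |-6| and the coefficient of 7^j is non-zero, the ratio tends to 7.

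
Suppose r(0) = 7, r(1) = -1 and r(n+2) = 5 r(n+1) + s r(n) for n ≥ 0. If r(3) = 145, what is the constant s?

r(2) = -5 + 7s
r(3) = -25 + 34s
So -25 + 34s = 145, giving s = 5.

5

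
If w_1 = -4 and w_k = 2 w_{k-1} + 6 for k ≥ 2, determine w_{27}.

134217722

The fixed point is 6/(1 - 2) = -6, so w_k + 6 = 2(w_{k-1} + 6).
Hence w_k = 2·2^{k-1} - 6.
w_{27} = 2·2^{26} - 6 = 2·67108864 - 6 = 134217722.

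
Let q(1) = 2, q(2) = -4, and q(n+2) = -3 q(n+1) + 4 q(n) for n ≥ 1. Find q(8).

-19660

q(3) = -3(-4) + 4(2) = 20
q(4) = -3(20) + 4(-4) = -76
q(5) = -3(-76) + 4(20) = 308
q(6) = -3(308) + 4(-76) = -1228
q(7) = -3(-1228) + 4(308) = 4916
q(8) = -3(4916) + 4(-1228) = -19660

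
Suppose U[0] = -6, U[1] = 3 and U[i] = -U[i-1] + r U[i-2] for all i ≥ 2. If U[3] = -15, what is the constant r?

U[2] = -3 - 6r
U[3] = 3 + 9r
So 3 + 9r = -15, giving r = -2.

-2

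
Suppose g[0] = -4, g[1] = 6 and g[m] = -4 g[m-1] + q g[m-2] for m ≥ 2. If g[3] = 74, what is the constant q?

g[2] = -24 - 4q
g[3] = 96 + 22q
So 96 + 22q = 74, giving q = -1.

-1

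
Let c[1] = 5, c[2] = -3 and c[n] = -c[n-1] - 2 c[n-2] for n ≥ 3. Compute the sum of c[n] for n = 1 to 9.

c[3] = -(-3) - 2*5 = -7
c[4] = -(-7) - 2*(-3) = 13
c[5] = -13 - 2*(-7) = 1
c[6] = -1 - 2*13 = -27
c[7] = -(-27) - 2*1 = 25
c[8] = -25 - 2*(-27) = 29
c[9] = -29 - 2*25 = -79
Sum = 5 + (-3) + (-7) + 13 + 1 + (-27) + 25 + 29 + (-79) = -43

-43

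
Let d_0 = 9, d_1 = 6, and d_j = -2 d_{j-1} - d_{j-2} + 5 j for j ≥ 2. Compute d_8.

-71

d_2 = -2*6 - 9 + 10 = -11
d_3 = -2*(-11) - 6 + 15 = 31
d_4 = -2*31 - (-11) + 20 = -31
d_5 = -2*(-31) - 31 + 25 = 56
d_6 = -2*56 - (-31) + 30 = -51
d_7 = -2*(-51) - 56 + 35 = 81
d_8 = -2*81 - (-51) + 40 = -71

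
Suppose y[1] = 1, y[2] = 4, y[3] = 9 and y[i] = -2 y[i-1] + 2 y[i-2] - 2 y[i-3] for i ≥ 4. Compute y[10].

-7784

y[4] = -2·9 + 2·4 - 2·1 = -12
y[5] = -2·(-12) + 2·9 - 2·4 = 34
y[6] = -2·34 + 2·(-12) - 2·9 = -110
y[7] = -2·(-110) + 2·34 - 2·(-12) = 312
y[8] = -2·312 + 2·(-110) - 2·34 = -912
y[9] = -2·(-912) + 2·312 - 2·(-110) = 2668
y[10] = -2·2668 + 2·(-912) - 2·312 = -7784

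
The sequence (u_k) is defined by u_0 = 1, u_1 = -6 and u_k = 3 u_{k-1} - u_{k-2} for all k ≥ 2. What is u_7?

-2406

u_2 = 3*(-6) - 1 = -19
u_3 = 3*(-19) - (-6) = -51
u_4 = 3*(-51) - (-19) = -134
u_5 = 3*(-134) - (-51) = -351
u_6 = 3*(-351) - (-134) = -919
u_7 = 3*(-919) - (-351) = -2406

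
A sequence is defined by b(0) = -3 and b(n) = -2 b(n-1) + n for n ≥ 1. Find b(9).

b(1) = -2(-3) + 1 = 7
b(2) = -2(7) + 2 = -12
b(3) = -2(-12) + 3 = 27
b(4) = -2(27) + 4 = -50
b(5) = -2(-50) + 5 = 105
b(6) = -2(105) + 6 = -204
b(7) = -2(-204) + 7 = 415
b(8) = -2(415) + 8 = -822
b(9) = -2(-822) + 9 = 1653

1653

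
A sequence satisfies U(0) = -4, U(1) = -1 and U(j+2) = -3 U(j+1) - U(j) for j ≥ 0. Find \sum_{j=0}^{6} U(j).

260

U(2) = -3·(-1) - (-4) = 7
U(3) = -3·7 - (-1) = -20
U(4) = -3·(-20) - 7 = 53
U(5) = -3·53 - (-20) = -139
U(6) = -3·(-139) - 53 = 364
Sum = (-4) + (-1) + 7 + (-20) + 53 + (-139) + 364 = 260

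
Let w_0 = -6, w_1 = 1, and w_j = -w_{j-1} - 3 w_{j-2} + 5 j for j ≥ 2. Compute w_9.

891

w_2 = -1 - 3*(-6) + 10 = 27
w_3 = -27 - 3*1 + 15 = -15
w_4 = -(-15) - 3*27 + 20 = -46
w_5 = -(-46) - 3*(-15) + 25 = 116
w_6 = -116 - 3*(-46) + 30 = 52
w_7 = -52 - 3*116 + 35 = -365
w_8 = -(-365) - 3*52 + 40 = 249
w_9 = -249 - 3*(-365) + 45 = 891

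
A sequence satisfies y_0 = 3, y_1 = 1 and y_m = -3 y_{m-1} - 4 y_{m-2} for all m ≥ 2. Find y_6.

177

y_2 = -3·1 - 4·3 = -15
y_3 = -3·(-15) - 4·1 = 41
y_4 = -3·41 - 4·(-15) = -63
y_5 = -3·(-63) - 4·41 = 25
y_6 = -3·25 - 4·(-63) = 177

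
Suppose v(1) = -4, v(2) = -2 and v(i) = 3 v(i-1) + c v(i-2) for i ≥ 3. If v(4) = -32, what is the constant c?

v(3) = -6 - 4c
v(4) = -18 - 14c
So -18 - 14c = -32, giving c = 1.

1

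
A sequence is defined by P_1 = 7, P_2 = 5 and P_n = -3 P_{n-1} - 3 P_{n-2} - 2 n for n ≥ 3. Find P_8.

P_3 = -3(5) - 3(7) - 6 = -42
P_4 = -3(-42) - 3(5) - 8 = 103
P_5 = -3(103) - 3(-42) - 10 = -193
P_6 = -3(-193) - 3(103) - 12 = 258
P_7 = -3(258) - 3(-193) - 14 = -209
P_8 = -3(-209) - 3(258) - 16 = -163

-163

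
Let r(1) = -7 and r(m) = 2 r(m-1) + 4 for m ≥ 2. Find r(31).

-3221225476

The fixed point is 4/(1 - 2) = -4, so r(m) + 4 = 2(r(m-1) + 4).
Hence r(m) = -3·2^{m-1} - 4.
r(31) = -3·2^{30} - 4 = -3·1073741824 - 4 = -3221225476.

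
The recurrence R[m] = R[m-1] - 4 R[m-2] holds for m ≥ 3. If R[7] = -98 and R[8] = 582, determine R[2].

-6

Rearranging, R[m-2] = (R[m] - R[m-1]) / -4.
R[6] = (582 - (-98)) / -4 = 680/-4 = -170
R[5] = (-98 - (-170)) / -4 = 72/-4 = -18
R[4] = (-170 - (-18)) / -4 = -152/-4 = 38
R[3] = (-18 - 38) / -4 = -56/-4 = 14
R[2] = (38 - 14) / -4 = 24/-4 = -6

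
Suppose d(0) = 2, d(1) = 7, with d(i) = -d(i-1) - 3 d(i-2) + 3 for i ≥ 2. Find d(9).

-620

d(2) = -7 - 3(2) + 3 = -10
d(3) = -(-10) - 3(7) + 3 = -8
d(4) = -(-8) - 3(-10) + 3 = 41
d(5) = -41 - 3(-8) + 3 = -14
d(6) = -(-14) - 3(41) + 3 = -106
d(7) = -(-106) - 3(-14) + 3 = 151
d(8) = -151 - 3(-106) + 3 = 170
d(9) = -170 - 3(151) + 3 = -620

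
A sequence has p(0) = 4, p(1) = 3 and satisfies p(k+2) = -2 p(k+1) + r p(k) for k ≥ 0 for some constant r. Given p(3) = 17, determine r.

p(2) = -6 + 4r
p(3) = 12 - 5r
So 12 - 5r = 17, giving r = -1.

-1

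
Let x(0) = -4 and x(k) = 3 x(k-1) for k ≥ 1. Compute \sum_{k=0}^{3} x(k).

x(1) = 3(-4) = -12
x(2) = 3(-12) = -36
x(3) = 3(-36) = -108
Sum = (-4) + (-12) + (-36) + (-108) = -160

-160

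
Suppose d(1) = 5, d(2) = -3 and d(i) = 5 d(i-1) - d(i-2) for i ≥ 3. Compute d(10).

d(3) = 5(-3) - 5 = -20
d(4) = 5(-20) - (-3) = -97
d(5) = 5(-97) - (-20) = -465
d(6) = 5(-465) - (-97) = -2228
d(7) = 5(-2228) - (-465) = -10675
d(8) = 5(-10675) - (-2228) = -51147
d(9) = 5(-51147) - (-10675) = -245060
d(10) = 5(-245060) - (-51147) = -1174153

-1174153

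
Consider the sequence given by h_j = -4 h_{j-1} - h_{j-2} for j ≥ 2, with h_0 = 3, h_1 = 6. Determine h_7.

19806

h_2 = -4·6 - 3 = -27
h_3 = -4·(-27) - 6 = 102
h_4 = -4·102 - (-27) = -381
h_5 = -4·(-381) - 102 = 1422
h_6 = -4·1422 - (-381) = -5307
h_7 = -4·(-5307) - 1422 = 19806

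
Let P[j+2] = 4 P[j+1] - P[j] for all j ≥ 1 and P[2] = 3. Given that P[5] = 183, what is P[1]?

Let P[1] = z.
P[3] = 12 - z
P[4] = 45 - 4z
P[5] = 168 - 15z
So 168 - 15z = 183, giving z = -1.

-1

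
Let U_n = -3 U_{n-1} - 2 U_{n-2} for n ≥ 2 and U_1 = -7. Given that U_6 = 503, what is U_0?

Let U_0 = v.
U_2 = 21 - 2v
U_3 = -49 + 6v
U_4 = 105 - 14v
U_5 = -217 + 30v
U_6 = 441 - 62v
So 441 - 62v = 503, giving v = -1.

-1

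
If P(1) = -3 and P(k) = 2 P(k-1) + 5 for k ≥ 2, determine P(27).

The fixed point is 5/(1 - 2) = -5, so P(k) + 5 = 2(P(k-1) + 5).
Hence P(k) = 2·2^{k-1} - 5.
P(27) = 2·2^{26} - 5 = 2·67108864 - 5 = 134217723.

134217723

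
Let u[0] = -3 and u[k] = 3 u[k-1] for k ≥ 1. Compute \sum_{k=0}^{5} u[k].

-1092

u[1] = 3(-3) = -9
u[2] = 3(-9) = -27
u[3] = 3(-27) = -81
u[4] = 3(-81) = -243
u[5] = 3(-243) = -729
Sum = (-3) + (-9) + (-27) + (-81) + (-243) + (-729) = -1092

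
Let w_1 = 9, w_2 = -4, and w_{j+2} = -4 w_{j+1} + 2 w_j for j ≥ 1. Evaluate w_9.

252304

w_3 = -4·(-4) + 2·9 = 34
w_4 = -4·34 + 2·(-4) = -144
w_5 = -4·(-144) + 2·34 = 644
w_6 = -4·644 + 2·(-144) = -2864
w_7 = -4·(-2864) + 2·644 = 12744
w_8 = -4·12744 + 2·(-2864) = -56704
w_9 = -4·(-56704) + 2·12744 = 252304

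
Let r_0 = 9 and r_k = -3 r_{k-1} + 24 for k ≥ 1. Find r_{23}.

-282429536475

The fixed point is 24/(1 + 3) = 6, so r_k - 6 = -3(r_{k-1} - 6).
Hence r_k = 3·(-3)^k + 6.
r_{23} = 3·(-3)^{23} + 6 = 3·-94143178827 + 6 = -282429536475.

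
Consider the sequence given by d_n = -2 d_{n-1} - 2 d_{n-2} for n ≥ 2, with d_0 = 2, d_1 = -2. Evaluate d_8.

32

d_2 = -2(-2) - 2(2) = 0
d_3 = -2(0) - 2(-2) = 4
d_4 = -2(4) - 2(0) = -8
d_5 = -2(-8) - 2(4) = 8
d_6 = -2(8) - 2(-8) = 0
d_7 = -2(0) - 2(8) = -16
d_8 = -2(-16) - 2(0) = 32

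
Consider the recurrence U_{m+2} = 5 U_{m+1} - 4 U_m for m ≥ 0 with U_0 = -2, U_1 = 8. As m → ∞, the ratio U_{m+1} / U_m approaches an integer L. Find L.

The characteristic equation is r^2 - 5r + 4 = 0, which factors as (r - 4)(r - 1) = 0.
So the roots are 4 and 1. Since |4| > |1| and the coefficient of 4^m is non-zero, the ratio tends to 4.

4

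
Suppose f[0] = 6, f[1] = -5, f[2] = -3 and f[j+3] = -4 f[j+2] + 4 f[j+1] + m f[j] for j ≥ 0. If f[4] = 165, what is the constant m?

f[3] = -8 + 6m
f[4] = 20 - 29m
So 20 - 29m = 165, giving m = -5.

-5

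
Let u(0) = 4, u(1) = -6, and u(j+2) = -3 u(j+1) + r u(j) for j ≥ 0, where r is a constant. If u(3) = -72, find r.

u(2) = 18 + 4r
u(3) = -54 - 18r
So -54 - 18r = -72, giving r = 1.

1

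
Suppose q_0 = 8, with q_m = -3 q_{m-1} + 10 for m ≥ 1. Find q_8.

q_1 = -3·8 + 10 = -14
q_2 = -3·(-14) + 10 = 52
q_3 = -3·52 + 10 = -146
q_4 = -3·(-146) + 10 = 448
q_5 = -3·448 + 10 = -1334
q_6 = -3·(-1334) + 10 = 4012
q_7 = -3·4012 + 10 = -12026
q_8 = -3·(-12026) + 10 = 36088

36088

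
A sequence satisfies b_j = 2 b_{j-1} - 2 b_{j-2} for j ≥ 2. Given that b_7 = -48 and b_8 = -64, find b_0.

-4

Rearranging, b_{j-2} = (b_j - 2 b_{j-1}) / -2.
b_6 = (-64 - 2(-48)) / -2 = 32/-2 = -16
b_5 = (-48 - 2(-16)) / -2 = -16/-2 = 8
b_4 = (-16 - 2(8)) / -2 = -32/-2 = 16
b_3 = (8 - 2(16)) / -2 = -24/-2 = 12
b_2 = (16 - 2(12)) / -2 = -8/-2 = 4
b_1 = (12 - 2(4)) / -2 = 4/-2 = -2
b_0 = (4 - 2(-2)) / -2 = 8/-2 = -4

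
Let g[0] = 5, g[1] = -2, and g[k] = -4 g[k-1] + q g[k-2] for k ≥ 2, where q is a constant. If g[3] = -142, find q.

5

g[2] = 8 + 5q
g[3] = -32 - 22q
So -32 - 22q = -142, giving q = 5.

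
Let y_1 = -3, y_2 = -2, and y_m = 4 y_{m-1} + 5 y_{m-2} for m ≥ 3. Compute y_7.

y_3 = 4·(-2) + 5·(-3) = -23
y_4 = 4·(-23) + 5·(-2) = -102
y_5 = 4·(-102) + 5·(-23) = -523
y_6 = 4·(-523) + 5·(-102) = -2602
y_7 = 4·(-2602) + 5·(-523) = -13023

-13023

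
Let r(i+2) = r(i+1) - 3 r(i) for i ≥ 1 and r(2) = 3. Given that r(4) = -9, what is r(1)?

Let r(1) = w.
r(3) = 3 - 3w
r(4) = -6 - 3w
So -6 - 3w = -9, giving w = 1.

1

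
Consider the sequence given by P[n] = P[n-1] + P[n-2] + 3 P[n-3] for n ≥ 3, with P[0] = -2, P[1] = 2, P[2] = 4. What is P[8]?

P[3] = 4 + 2 + 3*(-2) = 0
P[4] = 0 + 4 + 3*2 = 10
P[5] = 10 + 0 + 3*4 = 22
P[6] = 22 + 10 + 3*0 = 32
P[7] = 32 + 22 + 3*10 = 84
P[8] = 84 + 32 + 3*22 = 182

182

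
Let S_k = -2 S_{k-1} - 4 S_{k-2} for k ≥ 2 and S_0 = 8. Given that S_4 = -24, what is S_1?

Let S_1 = v.
S_2 = -32 - 2v
S_3 = 64
S_4 = 8v
So 8v = -24, giving v = -3.

-3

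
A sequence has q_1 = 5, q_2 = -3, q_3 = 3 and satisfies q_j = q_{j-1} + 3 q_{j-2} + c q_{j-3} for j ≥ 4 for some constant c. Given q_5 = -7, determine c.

q_4 = -6 + 5c
q_5 = 3 + 2c
So 3 + 2c = -7, giving c = -5.

-5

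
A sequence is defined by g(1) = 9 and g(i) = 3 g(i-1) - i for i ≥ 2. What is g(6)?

1887

g(2) = 3·9 - 2 = 25
g(3) = 3·25 - 3 = 72
g(4) = 3·72 - 4 = 212
g(5) = 3·212 - 5 = 631
g(6) = 3·631 - 6 = 1887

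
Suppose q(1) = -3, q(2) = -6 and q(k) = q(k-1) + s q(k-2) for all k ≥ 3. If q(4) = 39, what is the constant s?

-5

q(3) = -6 - 3s
q(4) = -6 - 9s
So -6 - 9s = 39, giving s = -5.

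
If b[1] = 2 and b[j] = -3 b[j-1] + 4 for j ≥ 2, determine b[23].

The fixed point is 4/(1 + 3) = 1, so b[j] - 1 = -3(b[j-1] - 1).
Hence b[j] = 1·(-3)^{j-1} + 1.
b[23] = 1·(-3)^{22} + 1 = 1·31381059609 + 1 = 31381059610.

31381059610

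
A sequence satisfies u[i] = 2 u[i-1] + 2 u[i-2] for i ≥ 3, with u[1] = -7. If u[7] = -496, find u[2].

Let u[2] = w.
u[3] = -14 + 2w
u[4] = -28 + 6w
u[5] = -84 + 16w
u[6] = -224 + 44w
u[7] = -616 + 120w
So -616 + 120w = -496, giving w = 1.

1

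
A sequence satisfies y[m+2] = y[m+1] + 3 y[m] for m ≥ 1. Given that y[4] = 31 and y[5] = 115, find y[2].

1

Rearranging, y[m-2] = (y[m] - y[m-1]) / 3.
y[3] = (115 - 31) / 3 = 84/3 = 28
y[2] = (31 - 28) / 3 = 3/3 = 1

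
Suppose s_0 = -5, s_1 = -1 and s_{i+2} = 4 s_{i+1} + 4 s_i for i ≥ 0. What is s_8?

s_2 = 4*(-1) + 4*(-5) = -24
s_3 = 4*(-24) + 4*(-1) = -100
s_4 = 4*(-100) + 4*(-24) = -496
s_5 = 4*(-496) + 4*(-100) = -2384
s_6 = 4*(-2384) + 4*(-496) = -11520
s_7 = 4*(-11520) + 4*(-2384) = -55616
s_8 = 4*(-55616) + 4*(-11520) = -268544

-268544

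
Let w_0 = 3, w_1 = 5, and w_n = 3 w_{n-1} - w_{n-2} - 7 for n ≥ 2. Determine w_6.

-61

w_2 = 3*5 - 3 - 7 = 5
w_3 = 3*5 - 5 - 7 = 3
w_4 = 3*3 - 5 - 7 = -3
w_5 = 3*(-3) - 3 - 7 = -19
w_6 = 3*(-19) - (-3) - 7 = -61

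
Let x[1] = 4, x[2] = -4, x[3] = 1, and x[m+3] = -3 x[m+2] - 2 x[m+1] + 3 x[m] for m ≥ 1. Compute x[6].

164

x[4] = -3·1 - 2·(-4) + 3·4 = 17
x[5] = -3·17 - 2·1 + 3·(-4) = -65
x[6] = -3·(-65) - 2·17 + 3·1 = 164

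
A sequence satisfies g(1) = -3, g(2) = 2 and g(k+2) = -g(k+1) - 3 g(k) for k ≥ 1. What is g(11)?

-728

g(3) = -2 - 3*(-3) = 7
g(4) = -7 - 3*2 = -13
g(5) = -(-13) - 3*7 = -8
g(6) = -(-8) - 3*(-13) = 47
g(7) = -47 - 3*(-8) = -23
g(8) = -(-23) - 3*47 = -118
g(9) = -(-118) - 3*(-23) = 187
g(10) = -187 - 3*(-118) = 167
g(11) = -167 - 3*187 = -728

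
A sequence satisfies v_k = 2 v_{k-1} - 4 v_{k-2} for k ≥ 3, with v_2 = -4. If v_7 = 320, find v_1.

Let v_1 = x.
v_3 = -8 - 4x
v_4 = -8x
v_5 = 32
v_6 = 64 + 32x
v_7 = 64x
So 64x = 320, giving x = 5.

5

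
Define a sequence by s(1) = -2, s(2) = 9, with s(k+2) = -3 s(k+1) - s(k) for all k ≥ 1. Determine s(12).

145869

s(3) = -3·9 - (-2) = -25
s(4) = -3·(-25) - 9 = 66
s(5) = -3·66 - (-25) = -173
s(6) = -3·(-173) - 66 = 453
s(7) = -3·453 - (-173) = -1186
s(8) = -3·(-1186) - 453 = 3105
s(9) = -3·3105 - (-1186) = -8129
s(10) = -3·(-8129) - 3105 = 21282
s(11) = -3·21282 - (-8129) = -55717
s(12) = -3·(-55717) - 21282 = 145869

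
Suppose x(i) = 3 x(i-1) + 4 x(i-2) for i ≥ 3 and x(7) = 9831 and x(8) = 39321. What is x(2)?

9

Rearranging, x(i-2) = (x(i) - 3 x(i-1)) / 4.
x(6) = (39321 - 3(9831)) / 4 = 9828/4 = 2457
x(5) = (9831 - 3(2457)) / 4 = 2460/4 = 615
x(4) = (2457 - 3(615)) / 4 = 612/4 = 153
x(3) = (615 - 3(153)) / 4 = 156/4 = 39
x(2) = (153 - 3(39)) / 4 = 36/4 = 9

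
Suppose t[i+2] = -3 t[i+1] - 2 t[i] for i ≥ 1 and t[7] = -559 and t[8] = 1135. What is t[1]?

Rearranging, t[i-2] = (t[i] + 3 t[i-1]) / -2.
t[6] = (1135 + 3*(-559)) / -2 = -542/-2 = 271
t[5] = (-559 + 3*271) / -2 = 254/-2 = -127
t[4] = (271 + 3*(-127)) / -2 = -110/-2 = 55
t[3] = (-127 + 3*55) / -2 = 38/-2 = -19
t[2] = (55 + 3*(-19)) / -2 = -2/-2 = 1
t[1] = (-19 + 3*1) / -2 = -16/-2 = 8

8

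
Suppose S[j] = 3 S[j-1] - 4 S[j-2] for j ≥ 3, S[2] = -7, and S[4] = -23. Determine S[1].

-1

Let S[1] = w.
S[3] = -21 - 4w
S[4] = -35 - 12w
So -35 - 12w = -23, giving w = -1.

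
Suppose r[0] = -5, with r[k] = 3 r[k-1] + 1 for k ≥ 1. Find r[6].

-3281

r[1] = 3(-5) + 1 = -14
r[2] = 3(-14) + 1 = -41
r[3] = 3(-41) + 1 = -122
r[4] = 3(-122) + 1 = -365
r[5] = 3(-365) + 1 = -1094
r[6] = 3(-1094) + 1 = -3281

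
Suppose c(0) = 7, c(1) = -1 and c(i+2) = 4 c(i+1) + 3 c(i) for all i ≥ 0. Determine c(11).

14474753

c(2) = 4·(-1) + 3·7 = 17
c(3) = 4·17 + 3·(-1) = 65
c(4) = 4·65 + 3·17 = 311
c(5) = 4·311 + 3·65 = 1439
c(6) = 4·1439 + 3·311 = 6689
c(7) = 4·6689 + 3·1439 = 31073
c(8) = 4·31073 + 3·6689 = 144359
c(9) = 4·144359 + 3·31073 = 670655
c(10) = 4·670655 + 3·144359 = 3115697
c(11) = 4·3115697 + 3·670655 = 14474753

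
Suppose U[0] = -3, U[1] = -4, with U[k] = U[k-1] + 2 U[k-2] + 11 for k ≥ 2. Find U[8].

337

U[2] = (-4) + 2·(-3) + 11 = 1
U[3] = 1 + 2·(-4) + 11 = 4
U[4] = 4 + 2·1 + 11 = 17
U[5] = 17 + 2·4 + 11 = 36
U[6] = 36 + 2·17 + 11 = 81
U[7] = 81 + 2·36 + 11 = 164
U[8] = 164 + 2·81 + 11 = 337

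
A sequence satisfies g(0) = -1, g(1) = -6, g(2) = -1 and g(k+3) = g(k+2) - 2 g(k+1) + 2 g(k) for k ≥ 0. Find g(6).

g(3) = (-1) - 2(-6) + 2(-1) = 9
g(4) = 9 - 2(-1) + 2(-6) = -1
g(5) = (-1) - 2(9) + 2(-1) = -21
g(6) = (-21) - 2(-1) + 2(9) = -1

-1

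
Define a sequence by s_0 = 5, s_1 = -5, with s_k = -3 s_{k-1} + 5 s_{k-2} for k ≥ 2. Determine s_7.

s_2 = -3*(-5) + 5*5 = 40
s_3 = -3*40 + 5*(-5) = -145
s_4 = -3*(-145) + 5*40 = 635
s_5 = -3*635 + 5*(-145) = -2630
s_6 = -3*(-2630) + 5*635 = 11065
s_7 = -3*11065 + 5*(-2630) = -46345

-46345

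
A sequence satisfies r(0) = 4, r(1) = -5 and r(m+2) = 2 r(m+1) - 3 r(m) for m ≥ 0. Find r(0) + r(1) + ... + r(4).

r(2) = 2(-5) - 3(4) = -22
r(3) = 2(-22) - 3(-5) = -29
r(4) = 2(-29) - 3(-22) = 8
Sum = 4 + (-5) + (-22) + (-29) + 8 = -44

-44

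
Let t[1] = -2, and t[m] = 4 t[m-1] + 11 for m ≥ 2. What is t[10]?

t[2] = 4·(-2) + 11 = 3
t[3] = 4·3 + 11 = 23
t[4] = 4·23 + 11 = 103
t[5] = 4·103 + 11 = 423
t[6] = 4·423 + 11 = 1703
t[7] = 4·1703 + 11 = 6823
t[8] = 4·6823 + 11 = 27303
t[9] = 4·27303 + 11 = 109223
t[10] = 4·109223 + 11 = 436903

436903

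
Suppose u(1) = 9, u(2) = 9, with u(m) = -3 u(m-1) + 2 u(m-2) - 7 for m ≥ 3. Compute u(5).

u(3) = -3(9) + 2(9) - 7 = -16
u(4) = -3(-16) + 2(9) - 7 = 59
u(5) = -3(59) + 2(-16) - 7 = -216

-216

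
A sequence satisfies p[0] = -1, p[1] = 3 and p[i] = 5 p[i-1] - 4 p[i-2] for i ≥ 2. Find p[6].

5459

p[2] = 5·3 - 4·(-1) = 19
p[3] = 5·19 - 4·3 = 83
p[4] = 5·83 - 4·19 = 339
p[5] = 5·339 - 4·83 = 1363
p[6] = 5·1363 - 4·339 = 5459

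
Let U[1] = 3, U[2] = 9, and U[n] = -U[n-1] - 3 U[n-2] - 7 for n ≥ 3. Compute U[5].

U[3] = -9 - 3·3 - 7 = -25
U[4] = -(-25) - 3·9 - 7 = -9
U[5] = -(-9) - 3·(-25) - 7 = 77

77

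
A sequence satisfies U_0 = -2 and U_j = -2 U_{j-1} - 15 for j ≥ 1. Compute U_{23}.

The fixed point is -15/(1 + 2) = -5, so U_j + 5 = -2(U_{j-1} + 5).
Hence U_j = 3·(-2)^j - 5.
U_{23} = 3·(-2)^{23} - 5 = 3·-8388608 - 5 = -25165829.

-25165829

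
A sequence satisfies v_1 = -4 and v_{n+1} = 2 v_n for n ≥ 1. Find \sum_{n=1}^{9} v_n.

v_2 = 2(-4) = -8
v_3 = 2(-8) = -16
v_4 = 2(-16) = -32
v_5 = 2(-32) = -64
v_6 = 2(-64) = -128
v_7 = 2(-128) = -256
v_8 = 2(-256) = -512
v_9 = 2(-512) = -1024
Sum = (-4) + (-8) + (-16) + (-32) + (-64) + (-128) + (-256) + (-512) + (-1024) = -2044

-2044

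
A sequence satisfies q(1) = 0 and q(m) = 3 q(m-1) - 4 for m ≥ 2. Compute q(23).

The fixed point is -4/(1 - 3) = 2, so q(m) - 2 = 3(q(m-1) - 2).
Hence q(m) = -2·3^{m-1} + 2.
q(23) = -2·3^{22} + 2 = -2·31381059609 + 2 = -62762119216.

-62762119216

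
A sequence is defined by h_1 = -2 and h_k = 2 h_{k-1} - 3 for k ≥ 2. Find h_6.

h_2 = 2*(-2) - 3 = -7
h_3 = 2*(-7) - 3 = -17
h_4 = 2*(-17) - 3 = -37
h_5 = 2*(-37) - 3 = -77
h_6 = 2*(-77) - 3 = -157

-157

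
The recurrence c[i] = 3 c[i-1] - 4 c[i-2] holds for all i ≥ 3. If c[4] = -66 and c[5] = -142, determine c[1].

Rearranging, c[i-2] = (c[i] - 3 c[i-1]) / -4.
c[3] = (-142 - 3·(-66)) / -4 = 56/-4 = -14
c[2] = (-66 - 3·(-14)) / -4 = -24/-4 = 6
c[1] = (-14 - 3·6) / -4 = -32/-4 = 8

8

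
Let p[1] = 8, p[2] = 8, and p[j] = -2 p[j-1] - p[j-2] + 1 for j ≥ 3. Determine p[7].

p[3] = -2(8) - 8 + 1 = -23
p[4] = -2(-23) - 8 + 1 = 39
p[5] = -2(39) - (-23) + 1 = -54
p[6] = -2(-54) - 39 + 1 = 70
p[7] = -2(70) - (-54) + 1 = -85

-85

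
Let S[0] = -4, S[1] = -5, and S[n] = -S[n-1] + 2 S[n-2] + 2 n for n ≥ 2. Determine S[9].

-331

S[2] = -(-5) + 2(-4) + 4 = 1
S[3] = -1 + 2(-5) + 6 = -5
S[4] = -(-5) + 2(1) + 8 = 15
S[5] = -15 + 2(-5) + 10 = -15
S[6] = -(-15) + 2(15) + 12 = 57
S[7] = -57 + 2(-15) + 14 = -73
S[8] = -(-73) + 2(57) + 16 = 203
S[9] = -203 + 2(-73) + 18 = -331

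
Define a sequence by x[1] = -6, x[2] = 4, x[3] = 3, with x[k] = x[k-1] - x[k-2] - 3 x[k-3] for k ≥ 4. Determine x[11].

x[4] = 3 - 4 - 3*(-6) = 17
x[5] = 17 - 3 - 3*4 = 2
x[6] = 2 - 17 - 3*3 = -24
x[7] = (-24) - 2 - 3*17 = -77
x[8] = (-77) - (-24) - 3*2 = -59
x[9] = (-59) - (-77) - 3*(-24) = 90
x[10] = 90 - (-59) - 3*(-77) = 380
x[11] = 380 - 90 - 3*(-59) = 467

467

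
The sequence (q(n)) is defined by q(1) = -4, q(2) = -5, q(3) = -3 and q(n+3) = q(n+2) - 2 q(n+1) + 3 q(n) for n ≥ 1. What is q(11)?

q(4) = (-3) - 2·(-5) + 3·(-4) = -5
q(5) = (-5) - 2·(-3) + 3·(-5) = -14
q(6) = (-14) - 2·(-5) + 3·(-3) = -13
q(7) = (-13) - 2·(-14) + 3·(-5) = 0
q(8) = 0 - 2·(-13) + 3·(-14) = -16
q(9) = (-16) - 2·0 + 3·(-13) = -55
q(10) = (-55) - 2·(-16) + 3·0 = -23
q(11) = (-23) - 2·(-55) + 3·(-16) = 39

39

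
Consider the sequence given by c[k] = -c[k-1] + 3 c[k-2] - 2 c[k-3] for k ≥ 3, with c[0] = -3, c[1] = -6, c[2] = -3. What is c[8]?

c[3] = -(-3) + 3·(-6) - 2·(-3) = -9
c[4] = -(-9) + 3·(-3) - 2·(-6) = 12
c[5] = -12 + 3·(-9) - 2·(-3) = -33
c[6] = -(-33) + 3·12 - 2·(-9) = 87
c[7] = -87 + 3·(-33) - 2·12 = -210
c[8] = -(-210) + 3·87 - 2·(-33) = 537

537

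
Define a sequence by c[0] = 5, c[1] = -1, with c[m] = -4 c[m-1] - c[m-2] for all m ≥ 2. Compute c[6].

c[2] = -4*(-1) - 5 = -1
c[3] = -4*(-1) - (-1) = 5
c[4] = -4*5 - (-1) = -19
c[5] = -4*(-19) - 5 = 71
c[6] = -4*71 - (-19) = -265

-265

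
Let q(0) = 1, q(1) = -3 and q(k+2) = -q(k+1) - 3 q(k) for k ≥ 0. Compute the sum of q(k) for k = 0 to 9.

7

q(2) = -(-3) - 3*1 = 0
q(3) = -0 - 3*(-3) = 9
q(4) = -9 - 3*0 = -9
q(5) = -(-9) - 3*9 = -18
q(6) = -(-18) - 3*(-9) = 45
q(7) = -45 - 3*(-18) = 9
q(8) = -9 - 3*45 = -144
q(9) = -(-144) - 3*9 = 117
Sum = 1 + (-3) + 0 + 9 + (-9) + (-18) + 45 + 9 + (-144) + 117 = 7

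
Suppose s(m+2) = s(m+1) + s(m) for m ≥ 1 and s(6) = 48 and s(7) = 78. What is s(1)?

Rearranging, s(m-2) = s(m) - s(m-1).
s(5) = 78 - 48 = 30
s(4) = 48 - 30 = 18
s(3) = 30 - 18 = 12
s(2) = 18 - 12 = 6
s(1) = 12 - 6 = 6

6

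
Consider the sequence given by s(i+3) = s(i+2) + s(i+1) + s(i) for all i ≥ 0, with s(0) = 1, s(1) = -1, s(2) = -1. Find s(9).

s(3) = (-1) + (-1) + 1 = -1
s(4) = (-1) + (-1) + (-1) = -3
s(5) = (-3) + (-1) + (-1) = -5
s(6) = (-5) + (-3) + (-1) = -9
s(7) = (-9) + (-5) + (-3) = -17
s(8) = (-17) + (-9) + (-5) = -31
s(9) = (-31) + (-17) + (-9) = -57

-57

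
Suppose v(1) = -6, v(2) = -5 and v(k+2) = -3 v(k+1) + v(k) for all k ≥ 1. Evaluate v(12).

v(3) = -3*(-5) + (-6) = 9
v(4) = -3*9 + (-5) = -32
v(5) = -3*(-32) + 9 = 105
v(6) = -3*105 + (-32) = -347
v(7) = -3*(-347) + 105 = 1146
v(8) = -3*1146 + (-347) = -3785
v(9) = -3*(-3785) + 1146 = 12501
v(10) = -3*12501 + (-3785) = -41288
v(11) = -3*(-41288) + 12501 = 136365
v(12) = -3*136365 + (-41288) = -450383

-450383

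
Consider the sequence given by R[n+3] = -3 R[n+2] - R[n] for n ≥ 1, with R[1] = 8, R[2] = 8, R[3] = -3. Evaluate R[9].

R[4] = -3·(-3) - 8 = 1
R[5] = -3·1 - 8 = -11
R[6] = -3·(-11) - (-3) = 36
R[7] = -3·36 - 1 = -109
R[8] = -3·(-109) - (-11) = 338
R[9] = -3·338 - 36 = -1050

-1050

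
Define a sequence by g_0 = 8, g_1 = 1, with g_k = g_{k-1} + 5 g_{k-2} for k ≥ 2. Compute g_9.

33526

g_2 = 1 + 5*8 = 41
g_3 = 41 + 5*1 = 46
g_4 = 46 + 5*41 = 251
g_5 = 251 + 5*46 = 481
g_6 = 481 + 5*251 = 1736
g_7 = 1736 + 5*481 = 4141
g_8 = 4141 + 5*1736 = 12821
g_9 = 12821 + 5*4141 = 33526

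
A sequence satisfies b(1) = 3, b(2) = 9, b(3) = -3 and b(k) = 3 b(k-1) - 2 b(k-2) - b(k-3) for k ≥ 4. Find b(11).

b(4) = 3*(-3) - 2*9 - 3 = -30
b(5) = 3*(-30) - 2*(-3) - 9 = -93
b(6) = 3*(-93) - 2*(-30) - (-3) = -216
b(7) = 3*(-216) - 2*(-93) - (-30) = -432
b(8) = 3*(-432) - 2*(-216) - (-93) = -771
b(9) = 3*(-771) - 2*(-432) - (-216) = -1233
b(10) = 3*(-1233) - 2*(-771) - (-432) = -1725
b(11) = 3*(-1725) - 2*(-1233) - (-771) = -1938

-1938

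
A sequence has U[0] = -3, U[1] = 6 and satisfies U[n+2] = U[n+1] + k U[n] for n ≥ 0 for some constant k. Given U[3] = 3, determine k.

U[2] = 6 - 3k
U[3] = 6 + 3k
So 6 + 3k = 3, giving k = -1.

-1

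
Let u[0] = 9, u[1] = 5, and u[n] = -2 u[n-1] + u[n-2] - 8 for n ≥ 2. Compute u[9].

3557

u[2] = -2(5) + 9 - 8 = -9
u[3] = -2(-9) + 5 - 8 = 15
u[4] = -2(15) + (-9) - 8 = -47
u[5] = -2(-47) + 15 - 8 = 101
u[6] = -2(101) + (-47) - 8 = -257
u[7] = -2(-257) + 101 - 8 = 607
u[8] = -2(607) + (-257) - 8 = -1479
u[9] = -2(-1479) + 607 - 8 = 3557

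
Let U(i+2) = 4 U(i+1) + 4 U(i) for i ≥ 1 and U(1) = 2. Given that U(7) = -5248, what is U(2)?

Let U(2) = w.
U(3) = 8 + 4w
U(4) = 32 + 20w
U(5) = 160 + 96w
U(6) = 768 + 464w
U(7) = 3712 + 2240w
So 3712 + 2240w = -5248, giving w = -4.

-4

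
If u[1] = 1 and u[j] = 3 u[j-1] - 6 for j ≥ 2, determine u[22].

The fixed point is -6/(1 - 3) = 3, so u[j] - 3 = 3(u[j-1] - 3).
Hence u[j] = -2·3^{j-1} + 3.
u[22] = -2·3^{21} + 3 = -2·10460353203 + 3 = -20920706403.

-20920706403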